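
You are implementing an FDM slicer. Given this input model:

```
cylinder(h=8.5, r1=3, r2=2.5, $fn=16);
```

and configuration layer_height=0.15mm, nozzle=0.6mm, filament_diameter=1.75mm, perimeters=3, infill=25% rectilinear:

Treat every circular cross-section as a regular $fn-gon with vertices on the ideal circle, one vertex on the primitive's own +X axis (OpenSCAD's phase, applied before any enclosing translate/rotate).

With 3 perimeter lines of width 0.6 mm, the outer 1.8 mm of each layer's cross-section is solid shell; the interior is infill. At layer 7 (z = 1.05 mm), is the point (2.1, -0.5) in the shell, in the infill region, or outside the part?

shell

At z = 1.05 mm: the cone (r1=3→r2=2.5) has section circumradius 2.938 here — a regular 16-gon. Overall, the cross-section is a single solid region. The nearest boundary edge runs (2.71, -1.12)→(2.94, 0.00); distance from the point to it = 0.72 mm. The point is inside the cross-section, 0.72 mm from the nearest boundary — within the 1.8 mm shell band (3 × 0.6).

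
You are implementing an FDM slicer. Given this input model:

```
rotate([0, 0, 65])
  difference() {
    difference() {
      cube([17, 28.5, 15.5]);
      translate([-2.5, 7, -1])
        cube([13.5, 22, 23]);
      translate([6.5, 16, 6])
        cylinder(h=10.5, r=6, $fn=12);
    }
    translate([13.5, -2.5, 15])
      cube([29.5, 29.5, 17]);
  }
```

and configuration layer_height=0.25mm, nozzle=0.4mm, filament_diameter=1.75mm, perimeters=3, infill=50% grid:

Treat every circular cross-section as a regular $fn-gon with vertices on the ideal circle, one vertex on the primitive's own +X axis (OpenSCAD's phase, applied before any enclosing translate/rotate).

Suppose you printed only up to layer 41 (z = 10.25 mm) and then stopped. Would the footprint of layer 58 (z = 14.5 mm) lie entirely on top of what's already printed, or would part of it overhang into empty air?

Compare the two slices. At z = 10.25: the cube (footprint 17×28.5) is included at this height (area 484.50 mm²); the 13.5×22 cube at (-2.5, 7) contributes its full rectangle (area 297.00 mm²); the r=6 cylinder at (6.5, 16) gives a regular 12-gon of circumradius 6 (constant along its height) (area = (12/2)·6.000²·sin(360°/12) = 108.00 mm²); Subtracting the remaining from the first: starting from the 17×28.5 cube (484.50 mm²), the 13.5×22 cube at (-2.5, 7) partially overlaps it — only the 236.50 mm² overlap (of its 297.00 mm²) is removed, clipping the outline; the r=6 cylinder at (6.5, 16) partially overlaps it — only the 7.07 mm² overlap (of its 108.00 mm²) is removed, clipping the outline — area = 240.93 mm²; the cube at (13.5, -2.5) is not intersected at this z (z outside [15, 32]); Subtracting the remaining from the first: none of the subtracted shapes is present at this height, so the result so far is unchanged — area = 240.93 mm²; (whole slice rotated 65° about Z — lengths, areas and connectivity unchanged). At z = 14.5: the 17×28.5 cube contributes its full rectangle (area 484.50 mm²); the cube at (-2.5, 7) (footprint 13.5×22) is included at this height (area 297.00 mm²); the r=6 cylinder at (6.5, 16) contributes a regular 12-gon of circumradius 6 (area = (12/2)·6.000²·sin(360°/12) = 108.00 mm²); After the difference (first − rest): starting from the 17×28.5 cube (484.50 mm²), the 13.5×22 cube at (-2.5, 7) partially overlaps it — only the 236.50 mm² overlap (of its 297.00 mm²) is removed, clipping the outline; the r=6 cylinder at (6.5, 16) partially overlaps it — only the 7.07 mm² overlap (of its 108.00 mm²) is removed, clipping the outline — area = 240.93 mm²; the cube at (13.5, -2.5) does not reach this height (z outside [15, 32]); Taking the first minus the rest: none of the subtracted shapes is present at this height, so the result so far is unchanged — area = 240.93 mm²; (whole slice rotated 65° about Z — lengths, areas and connectivity unchanged). Checking containment: the cross-section at z = 14.5 is a subset of the cross-section at z = 10.25.

entirely on top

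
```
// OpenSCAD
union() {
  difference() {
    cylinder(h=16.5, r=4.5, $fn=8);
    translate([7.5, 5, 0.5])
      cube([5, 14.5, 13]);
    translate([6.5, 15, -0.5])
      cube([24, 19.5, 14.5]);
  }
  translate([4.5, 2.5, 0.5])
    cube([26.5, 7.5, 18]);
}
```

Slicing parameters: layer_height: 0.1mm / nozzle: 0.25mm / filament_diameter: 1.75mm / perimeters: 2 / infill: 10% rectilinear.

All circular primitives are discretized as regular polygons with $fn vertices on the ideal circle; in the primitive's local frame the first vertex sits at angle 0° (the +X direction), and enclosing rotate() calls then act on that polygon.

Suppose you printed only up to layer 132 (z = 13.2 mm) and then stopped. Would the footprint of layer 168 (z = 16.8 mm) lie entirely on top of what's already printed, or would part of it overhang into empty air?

Compare the two slices. At z = 13.2: the r=4.5 cylinder gives a regular 8-gon of circumradius 4.5 (constant along its height) (area = (8/2)·4.500²·sin(360°/8) = 57.28 mm²); the cube at (7.5, 5) is present — its section is the full 5×14.5 rectangle (area 72.50 mm²); the 24×19.5 cube at (6.5, 15) contributes its full rectangle (area 468.00 mm²); Taking the first minus the rest: starting from the r=4.5 cylinder (57.28 mm²), the 5×14.5 cube at (7.5, 5) misses the remaining region (no effect); the 24×19.5 cube at (6.5, 15) misses the remaining region (no effect) — area = 57.28 mm²; the cube at (4.5, 2.5) (footprint 26.5×7.5) is included at this height (area 198.75 mm²); Merging all regions: the 2 present regions are separate (no shared area or edge), so areas and boundary lengths simply add and each stays a separate island — area = 256.03 mm². At z = 16.8: the cylinder is not intersected at this z (z outside [0, 16.5]); the cube at (7.5, 5) does not reach this height (z outside [0.5, 13.5]); the cube at (6.5, 15) is not intersected at this z (z outside [-0.5, 14]); After the difference (first − rest): the first operand is absent here, so nothing remains; the cube at (4.5, 2.5) is present — its section is the full 26.5×7.5 rectangle (area 198.75 mm²); Combining (union): only the 26.5×7.5 cube at (4.5, 2.5) is present, so the union is just that shape — area = 198.75 mm². Checking containment: the cross-section at z = 16.8 is a subset of the cross-section at z = 13.2.

entirely on top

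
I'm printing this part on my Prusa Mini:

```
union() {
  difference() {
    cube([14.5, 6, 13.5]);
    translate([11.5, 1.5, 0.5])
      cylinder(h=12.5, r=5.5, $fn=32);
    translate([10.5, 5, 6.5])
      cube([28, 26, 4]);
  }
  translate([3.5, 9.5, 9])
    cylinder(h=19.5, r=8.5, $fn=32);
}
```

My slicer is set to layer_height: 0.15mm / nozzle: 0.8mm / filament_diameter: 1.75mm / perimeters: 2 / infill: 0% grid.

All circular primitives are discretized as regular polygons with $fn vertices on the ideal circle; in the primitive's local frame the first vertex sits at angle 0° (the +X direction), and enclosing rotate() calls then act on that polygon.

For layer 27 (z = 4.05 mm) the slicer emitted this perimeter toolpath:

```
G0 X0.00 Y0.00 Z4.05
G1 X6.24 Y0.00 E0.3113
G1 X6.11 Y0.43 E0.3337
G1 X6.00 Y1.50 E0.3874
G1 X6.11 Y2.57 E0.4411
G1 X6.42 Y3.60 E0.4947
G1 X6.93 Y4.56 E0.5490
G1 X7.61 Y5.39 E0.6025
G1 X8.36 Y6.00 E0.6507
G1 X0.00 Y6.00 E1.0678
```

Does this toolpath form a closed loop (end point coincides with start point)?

no

Start point (G0): (0.00, 0.00). End point (last G1): the path does not return to the start — open.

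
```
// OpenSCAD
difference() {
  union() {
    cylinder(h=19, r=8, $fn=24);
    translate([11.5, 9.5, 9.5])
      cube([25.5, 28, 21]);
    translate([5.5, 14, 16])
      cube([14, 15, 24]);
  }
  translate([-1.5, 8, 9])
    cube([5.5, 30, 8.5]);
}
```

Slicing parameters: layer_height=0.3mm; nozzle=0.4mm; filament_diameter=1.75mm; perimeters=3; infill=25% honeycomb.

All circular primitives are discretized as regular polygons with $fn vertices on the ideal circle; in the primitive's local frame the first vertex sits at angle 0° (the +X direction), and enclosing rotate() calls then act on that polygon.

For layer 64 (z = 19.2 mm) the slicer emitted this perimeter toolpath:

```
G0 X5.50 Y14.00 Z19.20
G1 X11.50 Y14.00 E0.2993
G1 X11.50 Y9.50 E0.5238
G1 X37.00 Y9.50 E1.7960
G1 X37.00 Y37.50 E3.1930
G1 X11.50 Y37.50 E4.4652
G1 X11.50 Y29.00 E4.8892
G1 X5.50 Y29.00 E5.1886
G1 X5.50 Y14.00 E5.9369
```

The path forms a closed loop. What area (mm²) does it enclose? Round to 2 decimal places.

804.00 mm²

Apply the shoelace formula to the sequence of (X, Y) vertices; enclosed area = 804.00 mm².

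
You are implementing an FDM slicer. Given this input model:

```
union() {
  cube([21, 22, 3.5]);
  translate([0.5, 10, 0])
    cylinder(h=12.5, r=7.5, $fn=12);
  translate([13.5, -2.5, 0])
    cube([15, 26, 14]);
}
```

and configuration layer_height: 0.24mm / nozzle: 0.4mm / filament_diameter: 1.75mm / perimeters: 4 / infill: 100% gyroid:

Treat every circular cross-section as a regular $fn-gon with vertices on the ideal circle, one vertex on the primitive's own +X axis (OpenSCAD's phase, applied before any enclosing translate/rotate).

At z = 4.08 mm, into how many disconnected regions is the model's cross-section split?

At z = 4.08 mm: the cube is not intersected at this z (z outside [0, 3.5]); the r=7.5 cylinder at (0.5, 10) contributes a regular 12-gon of circumradius 7.5; the cube at (13.5, -2.5) is present — its section is the full 15×26 rectangle; Combining (union): the 2 present regions are separate (no shared area or edge), so areas and boundary lengths simply add and each stays a separate island — 2 connected regions. The result has 2 disconnected regions.

2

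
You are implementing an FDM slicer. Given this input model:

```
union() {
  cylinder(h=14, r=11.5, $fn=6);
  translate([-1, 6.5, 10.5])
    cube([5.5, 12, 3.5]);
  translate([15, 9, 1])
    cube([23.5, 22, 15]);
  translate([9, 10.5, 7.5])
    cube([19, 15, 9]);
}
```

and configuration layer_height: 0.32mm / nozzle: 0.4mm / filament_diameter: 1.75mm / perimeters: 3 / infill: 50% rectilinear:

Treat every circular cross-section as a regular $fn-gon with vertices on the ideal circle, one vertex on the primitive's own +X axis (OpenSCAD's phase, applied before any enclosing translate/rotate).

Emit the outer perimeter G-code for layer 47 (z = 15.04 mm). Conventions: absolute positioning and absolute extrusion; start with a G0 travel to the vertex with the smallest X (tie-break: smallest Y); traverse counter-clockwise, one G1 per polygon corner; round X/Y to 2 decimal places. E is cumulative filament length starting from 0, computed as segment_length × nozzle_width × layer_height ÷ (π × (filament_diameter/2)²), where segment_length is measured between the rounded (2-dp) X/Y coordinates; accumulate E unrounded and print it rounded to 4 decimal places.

G0 X9.00 Y10.50 Z15.04
G1 X15.00 Y10.50 E0.3193
G1 X15.00 Y9.00 E0.3991
G1 X38.50 Y9.00 E1.6497
G1 X38.50 Y31.00 E2.8205
G1 X15.00 Y31.00 E4.0710
G1 X15.00 Y25.50 E4.3637
G1 X9.00 Y25.50 E4.6830
G1 X9.00 Y10.50 E5.4813

At z = 15.04 mm: the cylinder is absent (z outside [0, 14]); the cube at (-1, 6.5) is not intersected at this z (z outside [10.5, 14]); the cube at (15, 9) is present — its section is the full 23.5×22 rectangle; the cube at (9, 10.5) (footprint 19×15) is included at this height; Combining (union): the regions partially overlap (shared area 195.00 mm²), so overlapping operands fuse into one piece — 1 connected region. The outline is a single polygon with 8 vertices. Extrusion per mm of travel: 0.4 × 0.32 / (π × 0.875²) = 0.053216. Accumulating E over each segment gives final E = 5.4813.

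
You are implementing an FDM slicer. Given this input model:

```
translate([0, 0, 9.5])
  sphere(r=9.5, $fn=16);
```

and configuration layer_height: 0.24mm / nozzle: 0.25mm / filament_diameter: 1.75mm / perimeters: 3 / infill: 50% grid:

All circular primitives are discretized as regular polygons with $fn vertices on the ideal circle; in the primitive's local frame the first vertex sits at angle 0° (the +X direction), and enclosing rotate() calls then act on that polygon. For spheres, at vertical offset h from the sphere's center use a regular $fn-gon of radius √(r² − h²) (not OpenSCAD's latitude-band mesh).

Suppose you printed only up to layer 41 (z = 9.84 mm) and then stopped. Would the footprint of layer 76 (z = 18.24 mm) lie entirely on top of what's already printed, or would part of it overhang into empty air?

Compare the two slices. At z = 9.84: the r=9.5 sphere contributes a regular 16-gon of circumradius √(9.5²−0.34²) = 9.494 (area = (16/2)·9.494²·sin(360°/16) = 275.94 mm²). At z = 18.24: the r=9.5 sphere contributes a regular 16-gon of circumradius √(9.5²−8.74²) = 3.723 (area = (16/2)·3.723²·sin(360°/16) = 42.44 mm²). Checking containment: the cross-section at z = 18.24 is a subset of the cross-section at z = 9.84.

entirely on top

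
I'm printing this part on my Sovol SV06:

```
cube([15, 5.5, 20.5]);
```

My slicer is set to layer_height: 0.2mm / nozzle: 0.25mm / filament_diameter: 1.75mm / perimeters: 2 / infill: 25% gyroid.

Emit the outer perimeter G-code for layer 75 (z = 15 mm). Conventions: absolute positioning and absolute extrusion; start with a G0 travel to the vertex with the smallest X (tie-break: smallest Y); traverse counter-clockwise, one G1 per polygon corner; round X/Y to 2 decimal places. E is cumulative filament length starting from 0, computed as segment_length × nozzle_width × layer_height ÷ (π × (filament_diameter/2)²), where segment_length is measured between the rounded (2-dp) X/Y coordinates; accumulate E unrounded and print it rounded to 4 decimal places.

G0 X0.00 Y0.00 Z15.00
G1 X15.00 Y0.00 E0.3118
G1 X15.00 Y5.50 E0.4261
G1 X0.00 Y5.50 E0.7380
G1 X0.00 Y0.00 E0.8523

At z = 15 mm: the cube is present — its section is the full 15×5.5 rectangle. The outline is a single polygon with 4 vertices. Extrusion per mm of travel: 0.25 × 0.2 / (π × 0.875²) = 0.020788. Accumulating E over each segment gives final E = 0.8523.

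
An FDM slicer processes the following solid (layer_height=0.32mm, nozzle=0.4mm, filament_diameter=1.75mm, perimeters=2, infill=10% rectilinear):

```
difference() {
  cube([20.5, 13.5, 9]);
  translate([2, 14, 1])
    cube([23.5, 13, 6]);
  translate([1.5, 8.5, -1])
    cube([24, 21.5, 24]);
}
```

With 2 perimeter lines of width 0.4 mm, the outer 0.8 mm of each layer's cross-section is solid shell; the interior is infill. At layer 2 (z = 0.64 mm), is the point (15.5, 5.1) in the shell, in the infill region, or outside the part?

At z = 0.64 mm: the 20.5×13.5 cube contributes its full rectangle; the cube at (2, 14) does not reach this height (z outside [1, 7]); the 24×21.5 cube at (1.5, 8.5) contributes its full rectangle; After the difference (first − rest): starting from the 20.5×13.5 cube, the 24×21.5 cube at (1.5, 8.5) partially overlaps it — only the 95.00 mm² overlap (of its 516.00 mm²) is removed, clipping the outline — 1 connected region. Overall, the cross-section is a single solid region. The nearest boundary edge runs (1.50, 8.50)→(20.50, 8.50); distance from the point to it = 3.40 mm. The point is inside the cross-section and 3.40 mm from the nearest boundary — more than the 0.8 mm shell width (2 × 0.4), so it's in the infill interior.

infill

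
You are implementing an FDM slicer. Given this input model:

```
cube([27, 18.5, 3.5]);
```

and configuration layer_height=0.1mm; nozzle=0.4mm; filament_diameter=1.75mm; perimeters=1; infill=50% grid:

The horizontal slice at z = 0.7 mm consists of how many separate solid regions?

At z = 0.7 mm: the cube is present — its section is the full 27×18.5 rectangle. The result has 1 disconnected region.

1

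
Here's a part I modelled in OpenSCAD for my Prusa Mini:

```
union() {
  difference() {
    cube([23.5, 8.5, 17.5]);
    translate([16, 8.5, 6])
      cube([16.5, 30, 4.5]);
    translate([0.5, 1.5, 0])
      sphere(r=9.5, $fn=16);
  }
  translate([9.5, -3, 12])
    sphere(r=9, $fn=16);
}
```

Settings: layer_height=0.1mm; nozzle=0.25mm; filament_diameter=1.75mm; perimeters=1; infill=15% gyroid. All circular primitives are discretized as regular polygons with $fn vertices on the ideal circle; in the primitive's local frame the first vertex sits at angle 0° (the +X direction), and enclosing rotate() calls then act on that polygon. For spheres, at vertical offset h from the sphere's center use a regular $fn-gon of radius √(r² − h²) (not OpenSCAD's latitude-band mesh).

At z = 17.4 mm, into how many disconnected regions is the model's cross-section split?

At z = 17.4 mm: the cube (footprint 23.5×8.5) is included at this height; the cube at (16, 8.5) is not intersected at this z (z outside [6, 10.5]); the sphere at (0.5, 1.5) is absent (|z−center|=17.400 > r=9.5); Subtracting the remaining from the first: none of the subtracted shapes is present at this height, so the 23.5×8.5 cube is unchanged — 1 connected region; the r=9 sphere at (9.5, -3) contributes a regular 16-gon of circumradius √(9²−5.4²) = 7.200; Merging all regions: the regions partially overlap (shared area 37.97 mm²), so overlapping operands fuse into one piece — 1 connected region. The result has 1 disconnected region.

1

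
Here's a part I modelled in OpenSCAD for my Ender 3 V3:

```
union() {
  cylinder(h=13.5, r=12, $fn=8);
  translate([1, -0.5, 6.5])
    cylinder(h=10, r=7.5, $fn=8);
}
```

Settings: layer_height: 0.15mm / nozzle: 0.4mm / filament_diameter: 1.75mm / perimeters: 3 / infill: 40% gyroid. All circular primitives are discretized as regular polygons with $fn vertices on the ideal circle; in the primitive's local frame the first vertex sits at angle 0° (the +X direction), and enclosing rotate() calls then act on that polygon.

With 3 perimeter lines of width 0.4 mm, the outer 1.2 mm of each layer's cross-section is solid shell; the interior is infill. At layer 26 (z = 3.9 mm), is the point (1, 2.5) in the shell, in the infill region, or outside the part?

infill

At z = 3.9 mm: the r=12 cylinder contributes a regular 8-gon of circumradius 12; the cylinder at (1, -0.5) is absent (z outside [6.5, 16.5]); Merging all regions: only the r=12 cylinder is present, so the union is just that shape — 1 connected region. Overall, the cross-section is a single solid region. The nearest boundary edge runs (8.49, 8.49)→(0.00, 12.00); distance from the point to it = 8.39 mm. The point is inside the cross-section and 8.39 mm from the nearest boundary — more than the 1.2 mm shell width (3 × 0.4), so it's in the infill interior.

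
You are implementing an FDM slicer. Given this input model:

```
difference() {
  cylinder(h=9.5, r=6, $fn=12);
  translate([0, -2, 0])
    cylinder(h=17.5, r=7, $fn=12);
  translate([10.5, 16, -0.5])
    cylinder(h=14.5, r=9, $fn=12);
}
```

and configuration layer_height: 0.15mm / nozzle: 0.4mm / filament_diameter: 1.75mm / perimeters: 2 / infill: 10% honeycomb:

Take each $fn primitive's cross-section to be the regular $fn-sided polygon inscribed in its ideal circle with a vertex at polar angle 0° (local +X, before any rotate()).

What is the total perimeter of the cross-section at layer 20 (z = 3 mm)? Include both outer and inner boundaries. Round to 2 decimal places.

26.92 mm

At z = 3 mm: the cylinder: section is a regular 12-gon, circumradius r=6 (perimeter = 2·12·6.000·sin(180°/12) = 37.27 mm); the r=7 cylinder at (0, -2) gives a regular 12-gon of circumradius 7 (constant along its height) (perimeter = 2·12·7.000·sin(180°/12) = 43.48 mm); the r=9 cylinder at (10.5, 16) gives a regular 12-gon of circumradius 9 (constant along its height) (perimeter = 2·12·9.000·sin(180°/12) = 55.90 mm); Taking the first minus the rest: starting from the r=6 cylinder, the r=7 cylinder at (0, -2) partially overlaps it — only the 98.89 mm² overlap (of its 147.00 mm²) is removed, clipping the outline; the r=9 cylinder at (10.5, 16) misses the remaining region (no effect) — boundary = 26.92 mm. Overall, the cross-section is a single solid region. Total boundary length (outer) = 26.92 mm.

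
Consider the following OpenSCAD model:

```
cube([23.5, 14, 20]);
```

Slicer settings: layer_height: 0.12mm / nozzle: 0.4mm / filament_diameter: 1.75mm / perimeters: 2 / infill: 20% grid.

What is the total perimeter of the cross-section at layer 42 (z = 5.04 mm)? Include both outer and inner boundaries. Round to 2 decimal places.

At z = 5.04 mm: the cube is present — its section is the full 23.5×14 rectangle (perimeter 75.00 mm). Overall, the cross-section is a single solid region. Total boundary length (outer) = 75.00 mm.

75.00 mm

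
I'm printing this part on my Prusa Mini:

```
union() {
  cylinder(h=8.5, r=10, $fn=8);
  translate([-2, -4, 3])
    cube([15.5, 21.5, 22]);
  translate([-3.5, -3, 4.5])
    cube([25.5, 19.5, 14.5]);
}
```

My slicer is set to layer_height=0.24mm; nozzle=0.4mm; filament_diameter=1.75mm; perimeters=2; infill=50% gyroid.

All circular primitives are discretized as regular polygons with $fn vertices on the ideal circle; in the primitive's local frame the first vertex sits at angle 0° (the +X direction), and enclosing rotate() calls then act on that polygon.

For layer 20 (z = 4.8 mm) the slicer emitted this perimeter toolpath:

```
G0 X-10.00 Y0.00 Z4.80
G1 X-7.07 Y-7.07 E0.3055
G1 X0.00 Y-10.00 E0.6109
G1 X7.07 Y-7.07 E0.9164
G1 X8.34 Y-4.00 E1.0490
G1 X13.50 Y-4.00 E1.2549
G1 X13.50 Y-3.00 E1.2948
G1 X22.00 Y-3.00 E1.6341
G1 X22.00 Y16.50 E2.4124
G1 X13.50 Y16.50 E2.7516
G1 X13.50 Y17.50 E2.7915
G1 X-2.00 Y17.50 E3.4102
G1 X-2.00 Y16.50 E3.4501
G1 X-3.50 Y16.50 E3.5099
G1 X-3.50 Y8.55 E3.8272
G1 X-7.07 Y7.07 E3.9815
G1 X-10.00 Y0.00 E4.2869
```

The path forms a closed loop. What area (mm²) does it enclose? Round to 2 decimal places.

Apply the shoelace formula to the sequence of (X, Y) vertices; enclosed area = 658.70 mm².

658.70 mm²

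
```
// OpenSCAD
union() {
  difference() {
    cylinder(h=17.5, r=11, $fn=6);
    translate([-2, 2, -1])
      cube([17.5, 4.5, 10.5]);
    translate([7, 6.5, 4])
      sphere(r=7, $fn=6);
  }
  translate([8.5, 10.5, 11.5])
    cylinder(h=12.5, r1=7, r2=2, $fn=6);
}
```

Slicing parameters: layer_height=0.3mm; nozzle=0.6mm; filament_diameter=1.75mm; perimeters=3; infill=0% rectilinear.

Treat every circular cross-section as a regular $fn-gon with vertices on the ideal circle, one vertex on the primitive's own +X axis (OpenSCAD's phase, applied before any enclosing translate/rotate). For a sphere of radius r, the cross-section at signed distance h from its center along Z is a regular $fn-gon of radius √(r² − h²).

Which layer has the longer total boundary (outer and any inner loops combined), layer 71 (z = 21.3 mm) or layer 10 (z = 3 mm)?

Layer 71 (z = 21.3): the cylinder is absent (z outside [0, 17.5]); the cube at (-2, 2) is not intersected at this z (z outside [-1, 9.5]); the sphere at (7, 6.5) is not intersected at this z (|z−center|=17.300 > r=7); Taking the first minus the rest: the first operand is absent here, so nothing remains; the cone at (8.5, 10.5) contributes a regular 6-gon of circumradius 3.080 (interpolated between r1=7 and r2=2 at t=0.784) (perimeter = 2·6·3.080·sin(180°/6) = 18.48 mm); Combining (union): only the cone at (8.5, 10.5) is present, so the union is just that shape — boundary = 18.48 mm. So its perimeter = 18.48 mm. Layer 10 (z = 3): the cylinder: section is a regular 6-gon, circumradius r=11 (perimeter = 2·6·11.000·sin(180°/6) = 66.00 mm); the cube at (-2, 2) is present — its section is the full 17.5×4.5 rectangle (perimeter 44.00 mm); the sphere at (7, 6.5): section is a regular 6-gon, circumradius = √(r²−h²) = √(7²−1²) = 6.928 (perimeter = 2·6·6.928·sin(180°/6) = 41.57 mm); Subtracting the remaining from the first: starting from the r=11 cylinder, the 17.5×4.5 cube at (-2, 2) partially overlaps it — only the 47.46 mm² overlap (of its 78.75 mm²) is removed, clipping the outline; the r=7 sphere at (7, 6.5) partially overlaps it — only the 27.16 mm² overlap (of its 124.71 mm²) is removed, clipping the outline — boundary = 75.79 mm; the cone at (8.5, 10.5) is absent (z outside [11.5, 24]); Merging all regions: only the result so far is present, so the union is just that shape — boundary = 75.79 mm. So its perimeter = 75.79 mm. Layer 10 is larger (75.79 vs 18.48 mm).

layer 10 (z = 3 mm)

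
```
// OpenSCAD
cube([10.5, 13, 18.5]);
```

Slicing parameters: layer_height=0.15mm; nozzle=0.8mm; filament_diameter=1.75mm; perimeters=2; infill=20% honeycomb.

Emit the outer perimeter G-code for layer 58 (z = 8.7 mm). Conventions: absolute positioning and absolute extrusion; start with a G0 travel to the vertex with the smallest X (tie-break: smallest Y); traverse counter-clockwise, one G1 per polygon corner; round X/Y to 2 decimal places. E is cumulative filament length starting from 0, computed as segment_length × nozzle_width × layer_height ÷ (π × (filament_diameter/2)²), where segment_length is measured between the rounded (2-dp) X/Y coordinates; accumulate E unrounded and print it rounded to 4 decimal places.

At z = 8.7 mm: the cube (footprint 10.5×13) is included at this height. The outline is a single polygon with 4 vertices. Extrusion per mm of travel: 0.8 × 0.15 / (π × 0.875²) = 0.049890. Accumulating E over each segment gives final E = 2.3448.

G0 X0.00 Y0.00 Z8.70
G1 X10.50 Y0.00 E0.5238
G1 X10.50 Y13.00 E1.1724
G1 X0.00 Y13.00 E1.6963
G1 X0.00 Y0.00 E2.3448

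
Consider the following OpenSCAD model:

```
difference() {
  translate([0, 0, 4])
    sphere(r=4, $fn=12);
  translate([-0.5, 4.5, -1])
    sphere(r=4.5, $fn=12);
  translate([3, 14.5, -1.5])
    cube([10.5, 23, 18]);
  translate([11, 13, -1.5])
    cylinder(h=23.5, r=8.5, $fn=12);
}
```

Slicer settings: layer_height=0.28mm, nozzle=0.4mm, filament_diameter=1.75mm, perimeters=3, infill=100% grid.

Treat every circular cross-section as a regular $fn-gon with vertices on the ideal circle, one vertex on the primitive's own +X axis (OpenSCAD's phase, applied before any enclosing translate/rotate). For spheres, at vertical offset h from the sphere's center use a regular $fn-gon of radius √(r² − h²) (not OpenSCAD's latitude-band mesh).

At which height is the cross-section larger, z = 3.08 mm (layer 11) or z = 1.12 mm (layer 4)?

layer 11 (z = 3.08 mm)

Layer 11 (z = 3.08): the sphere: section is a regular 12-gon, circumradius = √(r²−h²) = √(4²−0.92²) = 3.893 (area = (12/2)·3.893²·sin(360°/12) = 45.46 mm²); the r=4.5 sphere at (-0.5, 4.5) contributes a regular 12-gon of circumradius √(4.5²−4.08²) = 1.898 (area = (12/2)·1.898²·sin(360°/12) = 10.81 mm²); the cube at (3, 14.5) (footprint 10.5×23) is included at this height (area 241.50 mm²); the r=8.5 cylinder at (11, 13) contributes a regular 12-gon of circumradius 8.5 (area = (12/2)·8.500²·sin(360°/12) = 216.75 mm²); After the difference (first − rest): starting from the r=4 sphere (45.46 mm²), the r=4.5 sphere at (-0.5, 4.5) partially overlaps it — only the 2.40 mm² overlap (of its 10.81 mm²) is removed, clipping the outline; the 10.5×23 cube at (3, 14.5) misses the remaining region (no effect); the r=8.5 cylinder at (11, 13) misses the remaining region (no effect) — area = 43.06 mm². So its area = 43.06 mm². Layer 4 (z = 1.12): the r=4 sphere slices to a regular 12-gon of circumradius 2.776 (√(r²−h²) with h=2.88 from center) (area = (12/2)·2.776²·sin(360°/12) = 23.12 mm²); the r=4.5 sphere at (-0.5, 4.5) slices to a regular 12-gon of circumradius 3.969 (√(r²−h²) with h=2.12 from center) (area = (12/2)·3.969²·sin(360°/12) = 47.27 mm²); the cube at (3, 14.5) (footprint 10.5×23) is included at this height (area 241.50 mm²); the r=8.5 cylinder at (11, 13) contributes a regular 12-gon of circumradius 8.5 (area = (12/2)·8.500²·sin(360°/12) = 216.75 mm²); Taking the first minus the rest: starting from the r=4 sphere (23.12 mm²), the r=4.5 sphere at (-0.5, 4.5) partially overlaps it — only the 6.67 mm² overlap (of its 47.27 mm²) is removed, clipping the outline; the 10.5×23 cube at (3, 14.5) misses the remaining region (no effect); the r=8.5 cylinder at (11, 13) misses the remaining region (no effect) — area = 16.45 mm². So its area = 16.45 mm². Layer 11 is larger (43.06 vs 16.45 mm²).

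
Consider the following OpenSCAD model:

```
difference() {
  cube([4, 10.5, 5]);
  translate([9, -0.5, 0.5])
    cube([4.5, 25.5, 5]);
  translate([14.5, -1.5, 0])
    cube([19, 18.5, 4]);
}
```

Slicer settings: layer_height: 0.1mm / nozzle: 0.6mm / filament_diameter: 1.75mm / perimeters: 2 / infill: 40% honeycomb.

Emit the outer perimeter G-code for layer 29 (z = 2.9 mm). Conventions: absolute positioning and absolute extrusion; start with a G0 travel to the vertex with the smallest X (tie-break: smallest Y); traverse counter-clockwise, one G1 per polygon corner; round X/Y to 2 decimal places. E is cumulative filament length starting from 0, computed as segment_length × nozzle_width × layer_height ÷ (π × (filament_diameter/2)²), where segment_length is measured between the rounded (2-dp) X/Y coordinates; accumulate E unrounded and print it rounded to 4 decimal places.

G0 X0.00 Y0.00 Z2.90
G1 X4.00 Y0.00 E0.0998
G1 X4.00 Y10.50 E0.3617
G1 X0.00 Y10.50 E0.4615
G1 X0.00 Y0.00 E0.7234

At z = 2.9 mm: the cube is present — its section is the full 4×10.5 rectangle; the cube at (9, -0.5) is present — its section is the full 4.5×25.5 rectangle; the cube at (14.5, -1.5) is present — its section is the full 19×18.5 rectangle; After the difference (first − rest): starting from the 4×10.5 cube, the 4.5×25.5 cube at (9, -0.5) misses the remaining region (no effect); the 19×18.5 cube at (14.5, -1.5) misses the remaining region (no effect) — 1 connected region. The outline is a single polygon with 4 vertices. Extrusion per mm of travel: 0.6 × 0.1 / (π × 0.875²) = 0.024945. Accumulating E over each segment gives final E = 0.7234.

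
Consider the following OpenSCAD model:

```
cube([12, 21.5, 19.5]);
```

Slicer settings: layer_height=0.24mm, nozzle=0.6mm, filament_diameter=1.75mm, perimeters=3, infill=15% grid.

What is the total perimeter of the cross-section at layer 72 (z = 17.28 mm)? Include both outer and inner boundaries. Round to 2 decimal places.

At z = 17.28 mm: the cube (footprint 12×21.5) is included at this height (perimeter 67.00 mm). Overall, the cross-section is a single solid region. Total boundary length (outer) = 67.00 mm.

67.00 mm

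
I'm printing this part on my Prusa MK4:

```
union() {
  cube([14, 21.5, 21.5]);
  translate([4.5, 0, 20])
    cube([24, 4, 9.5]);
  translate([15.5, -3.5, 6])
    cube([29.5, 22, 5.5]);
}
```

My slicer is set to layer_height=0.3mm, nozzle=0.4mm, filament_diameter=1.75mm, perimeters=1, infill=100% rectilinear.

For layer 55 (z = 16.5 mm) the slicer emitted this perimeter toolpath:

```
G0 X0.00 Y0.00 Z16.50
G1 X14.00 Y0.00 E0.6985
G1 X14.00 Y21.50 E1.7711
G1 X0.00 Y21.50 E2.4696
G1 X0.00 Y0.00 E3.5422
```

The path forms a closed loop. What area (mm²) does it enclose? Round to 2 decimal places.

Apply the shoelace formula to the sequence of (X, Y) vertices; enclosed area = 301.00 mm².

301.00 mm²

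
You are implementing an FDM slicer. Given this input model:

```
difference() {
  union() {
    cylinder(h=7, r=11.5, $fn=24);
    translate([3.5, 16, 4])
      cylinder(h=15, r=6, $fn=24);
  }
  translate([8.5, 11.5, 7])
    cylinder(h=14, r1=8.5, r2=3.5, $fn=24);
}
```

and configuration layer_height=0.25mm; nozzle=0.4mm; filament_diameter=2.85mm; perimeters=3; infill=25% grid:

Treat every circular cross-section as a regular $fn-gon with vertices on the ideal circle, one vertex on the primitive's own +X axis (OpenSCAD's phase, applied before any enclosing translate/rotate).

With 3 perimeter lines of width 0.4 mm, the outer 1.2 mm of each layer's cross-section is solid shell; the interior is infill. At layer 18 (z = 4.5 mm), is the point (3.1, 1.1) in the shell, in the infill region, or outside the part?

infill

At z = 4.5 mm: the cylinder: section is a regular 24-gon, circumradius r=11.5; the cylinder at (3.5, 16): section is a regular 24-gon, circumradius r=6; Taking the union: the regions partially overlap (shared area 3.80 mm²), so overlapping operands fuse into one piece — 1 connected region; the cone at (8.5, 11.5) is absent (z outside [7, 21]); Taking the first minus the rest: none of the subtracted shapes is present at this height, so that combined region is unchanged — 1 connected region. Overall, the cross-section is a single solid region. The nearest boundary edge runs (9.96, 5.75)→(11.11, 2.98); distance from the point to it = 8.12 mm. The point is inside the cross-section and 8.12 mm from the nearest boundary — more than the 1.2 mm shell width (3 × 0.4), so it's in the infill interior.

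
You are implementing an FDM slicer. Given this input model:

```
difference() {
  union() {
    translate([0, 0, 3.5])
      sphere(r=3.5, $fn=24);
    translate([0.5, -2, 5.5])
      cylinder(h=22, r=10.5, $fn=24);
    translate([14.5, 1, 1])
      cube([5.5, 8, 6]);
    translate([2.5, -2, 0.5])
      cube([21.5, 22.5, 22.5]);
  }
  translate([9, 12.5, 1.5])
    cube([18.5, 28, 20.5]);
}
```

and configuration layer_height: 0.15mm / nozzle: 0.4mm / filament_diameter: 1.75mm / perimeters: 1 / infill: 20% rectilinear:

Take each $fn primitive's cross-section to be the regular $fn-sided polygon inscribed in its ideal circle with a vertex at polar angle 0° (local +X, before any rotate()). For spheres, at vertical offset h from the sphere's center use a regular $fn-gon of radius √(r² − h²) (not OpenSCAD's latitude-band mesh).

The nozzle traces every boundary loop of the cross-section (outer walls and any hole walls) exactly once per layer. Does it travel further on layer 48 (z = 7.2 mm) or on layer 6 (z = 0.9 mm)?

Layer 48 (z = 7.2): the sphere does not reach this height (|z−center|=3.700 > r=3.5); the r=10.5 cylinder at (0.5, -2) gives a regular 24-gon of circumradius 10.5 (constant along its height) (perimeter = 2·24·10.500·sin(180°/24) = 65.79 mm); the cube at (14.5, 1) is not intersected at this z (z outside [1, 7]); the 21.5×22.5 cube at (2.5, -2) contributes its full rectangle (perimeter 88.00 mm); Merging all regions: the regions partially overlap (shared area 64.87 mm²), so the edge portions inside another operand are dropped and the merged outline is re-measured after clipping — boundary = 120.62 mm; the cube at (9, 12.5) (footprint 18.5×28) is included at this height (perimeter 93.00 mm); After the difference (first − rest): starting from the result so far, the 18.5×28 cube at (9, 12.5) partially overlaps it — only the 120.00 mm² overlap (of its 518.00 mm²) is removed, clipping the outline — boundary = 120.62 mm. So its perimeter = 120.62 mm. Layer 6 (z = 0.9): the sphere: section is a regular 24-gon, circumradius = √(r²−h²) = √(3.5²−2.6²) = 2.343 (perimeter = 2·24·2.343·sin(180°/24) = 14.68 mm); the cylinder at (0.5, -2) is absent (z outside [5.5, 27.5]); the cube at (14.5, 1) is absent (z outside [1, 7]); the 21.5×22.5 cube at (2.5, -2) contributes its full rectangle (perimeter 88.00 mm); Taking the union: the 2 present regions are separate (no shared area or edge), so areas and boundary lengths simply add and each stays a separate island — boundary = 102.68 mm; the cube at (9, 12.5) is not intersected at this z (z outside [1.5, 22]); After the difference (first − rest): none of the subtracted shapes is present at this height, so that combined region is unchanged — boundary = 102.68 mm. So its perimeter = 102.68 mm. Layer 48 is larger (120.62 vs 102.68 mm).

layer 48 (z = 7.2 mm)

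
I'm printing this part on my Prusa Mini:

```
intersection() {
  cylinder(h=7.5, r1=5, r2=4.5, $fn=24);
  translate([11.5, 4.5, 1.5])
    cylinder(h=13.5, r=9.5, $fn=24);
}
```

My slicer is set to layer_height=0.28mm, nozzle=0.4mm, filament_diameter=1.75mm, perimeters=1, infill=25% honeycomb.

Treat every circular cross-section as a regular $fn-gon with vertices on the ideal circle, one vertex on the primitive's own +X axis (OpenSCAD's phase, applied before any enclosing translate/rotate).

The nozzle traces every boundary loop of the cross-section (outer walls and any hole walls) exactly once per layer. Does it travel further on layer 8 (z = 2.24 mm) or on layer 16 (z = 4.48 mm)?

Layer 8 (z = 2.24): the cone: at t=0.299 of its height the radius interpolates to r₁+(r₂−r₁)t = 4.851, giving a regular 24-gon of that circumradius (perimeter = 2·24·4.851·sin(180°/24) = 30.39 mm); the r=9.5 cylinder at (11.5, 4.5) gives a regular 24-gon of circumradius 9.5 (constant along its height) (perimeter = 2·24·9.500·sin(180°/24) = 59.52 mm); After intersecting: the r=9.5 cylinder at (11.5, 4.5) partially overlaps the cone; clipping to the common part keeps 8.67 mm² — boundary = 14.14 mm. So its perimeter = 14.14 mm. Layer 16 (z = 4.48): the cone: at t=0.597 of its height the radius interpolates to r₁+(r₂−r₁)t = 4.701, giving a regular 24-gon of that circumradius (perimeter = 2·24·4.701·sin(180°/24) = 29.46 mm); the cylinder at (11.5, 4.5): section is a regular 24-gon, circumradius r=9.5 (perimeter = 2·24·9.500·sin(180°/24) = 59.52 mm); Keeping only the common overlap: the r=9.5 cylinder at (11.5, 4.5) partially overlaps the cone; clipping to the common part keeps 7.61 mm² — boundary = 13.39 mm. So its perimeter = 13.39 mm. Layer 8 is larger (14.14 vs 13.39 mm).

layer 8 (z = 2.24 mm)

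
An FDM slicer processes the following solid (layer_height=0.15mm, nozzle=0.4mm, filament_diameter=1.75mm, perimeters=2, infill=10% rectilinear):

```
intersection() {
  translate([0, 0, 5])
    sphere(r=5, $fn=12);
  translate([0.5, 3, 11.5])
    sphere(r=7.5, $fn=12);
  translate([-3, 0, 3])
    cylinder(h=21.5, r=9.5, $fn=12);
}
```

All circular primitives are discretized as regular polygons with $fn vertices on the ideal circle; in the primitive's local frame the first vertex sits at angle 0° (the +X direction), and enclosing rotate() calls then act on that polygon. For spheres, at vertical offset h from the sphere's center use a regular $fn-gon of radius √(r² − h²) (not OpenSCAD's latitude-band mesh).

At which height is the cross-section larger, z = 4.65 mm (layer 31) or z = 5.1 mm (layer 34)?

layer 34 (z = 5.1 mm)

Layer 31 (z = 4.65): the r=5 sphere contributes a regular 12-gon of circumradius √(5²−0.35²) = 4.988 (area = (12/2)·4.988²·sin(360°/12) = 74.63 mm²); the r=7.5 sphere at (0.5, 3) contributes a regular 12-gon of circumradius √(7.5²−6.85²) = 3.054 (area = (12/2)·3.054²·sin(360°/12) = 27.98 mm²); the r=9.5 cylinder at (-3, 0) contributes a regular 12-gon of circumradius 9.5 (area = (12/2)·9.500²·sin(360°/12) = 270.75 mm²); Taking the intersection: the r=7.5 sphere at (0.5, 3) partially overlaps the r=5 sphere; clipping to the common part keeps 22.90 mm²; the running intersection lies inside the r=9.5 cylinder at (-3, 0), so it is kept whole — area = 22.90 mm². So its area = 22.90 mm². Layer 34 (z = 5.1): the sphere: section is a regular 12-gon, circumradius = √(r²−h²) = √(5²−0.1²) = 4.999 (area = (12/2)·4.999²·sin(360°/12) = 74.97 mm²); the r=7.5 sphere at (0.5, 3) slices to a regular 12-gon of circumradius 3.910 (√(r²−h²) with h=6.4 from center) (area = (12/2)·3.910²·sin(360°/12) = 45.87 mm²); the cylinder at (-3, 0): section is a regular 12-gon, circumradius r=9.5 (area = (12/2)·9.500²·sin(360°/12) = 270.75 mm²); After intersecting: the r=7.5 sphere at (0.5, 3) partially overlaps the r=5 sphere; clipping to the common part keeps 32.77 mm²; the running intersection lies inside the r=9.5 cylinder at (-3, 0), so it is kept whole — area = 32.77 mm². So its area = 32.77 mm². Layer 34 is larger (32.77 vs 22.90 mm²).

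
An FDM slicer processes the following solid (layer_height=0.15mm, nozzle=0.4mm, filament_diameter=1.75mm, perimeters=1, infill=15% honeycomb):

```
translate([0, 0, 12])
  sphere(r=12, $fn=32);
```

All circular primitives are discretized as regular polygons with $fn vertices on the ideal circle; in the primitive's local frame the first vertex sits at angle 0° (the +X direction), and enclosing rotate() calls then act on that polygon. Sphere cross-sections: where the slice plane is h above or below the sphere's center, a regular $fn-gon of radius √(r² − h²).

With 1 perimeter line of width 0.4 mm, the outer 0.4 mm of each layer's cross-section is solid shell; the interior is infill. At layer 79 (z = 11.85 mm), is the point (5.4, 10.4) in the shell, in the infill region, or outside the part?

At z = 11.85 mm: the r=12 sphere contributes a regular 32-gon of circumradius √(12²−0.15²) = 11.999. Overall, the cross-section is a single solid region. The nearest boundary edge runs (6.67, 9.98)→(4.59, 11.09); distance from the point to it = 0.22 mm. The point is inside the cross-section, 0.22 mm from the nearest boundary — within the 0.4 mm shell band (1 × 0.4).

shell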